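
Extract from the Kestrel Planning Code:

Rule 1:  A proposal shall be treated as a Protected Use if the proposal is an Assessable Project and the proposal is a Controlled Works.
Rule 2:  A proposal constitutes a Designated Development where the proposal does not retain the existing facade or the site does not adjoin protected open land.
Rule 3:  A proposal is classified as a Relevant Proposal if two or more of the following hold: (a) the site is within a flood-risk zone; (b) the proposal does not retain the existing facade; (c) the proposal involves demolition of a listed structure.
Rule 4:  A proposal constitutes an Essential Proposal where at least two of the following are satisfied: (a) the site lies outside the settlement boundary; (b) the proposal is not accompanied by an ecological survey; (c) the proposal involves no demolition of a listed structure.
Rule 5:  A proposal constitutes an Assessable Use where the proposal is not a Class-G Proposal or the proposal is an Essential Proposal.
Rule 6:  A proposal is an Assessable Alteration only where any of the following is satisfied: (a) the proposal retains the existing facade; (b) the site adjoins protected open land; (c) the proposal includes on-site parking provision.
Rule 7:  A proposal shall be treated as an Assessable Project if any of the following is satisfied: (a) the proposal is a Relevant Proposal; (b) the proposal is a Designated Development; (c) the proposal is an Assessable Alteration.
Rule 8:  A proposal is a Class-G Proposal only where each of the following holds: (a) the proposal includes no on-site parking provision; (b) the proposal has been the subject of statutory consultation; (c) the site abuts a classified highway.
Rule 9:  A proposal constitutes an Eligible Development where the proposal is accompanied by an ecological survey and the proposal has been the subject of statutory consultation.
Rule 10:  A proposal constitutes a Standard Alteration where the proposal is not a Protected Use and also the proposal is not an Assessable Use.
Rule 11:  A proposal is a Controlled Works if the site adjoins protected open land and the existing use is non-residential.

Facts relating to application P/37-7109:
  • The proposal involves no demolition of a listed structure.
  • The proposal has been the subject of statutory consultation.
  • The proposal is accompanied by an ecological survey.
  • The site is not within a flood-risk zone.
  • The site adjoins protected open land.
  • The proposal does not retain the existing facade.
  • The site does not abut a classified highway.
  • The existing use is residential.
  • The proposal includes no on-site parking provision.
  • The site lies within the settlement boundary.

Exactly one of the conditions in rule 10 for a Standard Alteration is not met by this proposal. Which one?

Assessable Use

rule 3 — Relevant Proposal: the site is within a flood-risk zone? no; the proposal does not retain the existing facade? yes; the proposal involves demolition of a listed structure? no — 1 of 3 hold (need ≥2) → not satisfied.
rule 2 — Designated Development: [the proposal does not retain the existing facade? yes] OR [the site does not adjoin protected open land? no] → satisfied.
rule 6 — Assessable Alteration: [the proposal retains the existing facade? no] OR [the site adjoins protected open land? yes] OR [the proposal includes on-site parking provision? no] → satisfied.
rule 7 — Assessable Project: [Relevant Proposal (rule 3)? no] OR [Designated Development (rule 2)? yes] OR [Assessable Alteration (rule 6)? yes] → satisfied.
rule 11 — Controlled Works: [the site adjoins protected open land? yes] AND [the existing use is non-residential? no] → not satisfied.
rule 1 — Protected Use: [Assessable Project (rule 7)? yes] AND [Controlled Works (rule 11)? no] → not satisfied.
rule 8 — Class-G Proposal: [the proposal includes no on-site parking provision? yes] AND [the proposal has been the subject of statutory consultation? yes] AND [the site abuts a classified highway? no] → not satisfied.
rule 4 — Essential Proposal: the site lies outside the settlement boundary? no; the proposal is not accompanied by an ecological survey? no; the proposal involves no demolition of a listed structure? yes — 1 of 3 hold (need ≥2) → not satisfied.
rule 5 — Assessable Use: [not a Class-G Proposal (rule 8)? yes] OR [Essential Proposal (rule 4)? no] → satisfied.
rule 10 — Standard Alteration: [not a Protected Use (rule 1)? yes] AND [not an Assessable Use (rule 5)? no] → not satisfied.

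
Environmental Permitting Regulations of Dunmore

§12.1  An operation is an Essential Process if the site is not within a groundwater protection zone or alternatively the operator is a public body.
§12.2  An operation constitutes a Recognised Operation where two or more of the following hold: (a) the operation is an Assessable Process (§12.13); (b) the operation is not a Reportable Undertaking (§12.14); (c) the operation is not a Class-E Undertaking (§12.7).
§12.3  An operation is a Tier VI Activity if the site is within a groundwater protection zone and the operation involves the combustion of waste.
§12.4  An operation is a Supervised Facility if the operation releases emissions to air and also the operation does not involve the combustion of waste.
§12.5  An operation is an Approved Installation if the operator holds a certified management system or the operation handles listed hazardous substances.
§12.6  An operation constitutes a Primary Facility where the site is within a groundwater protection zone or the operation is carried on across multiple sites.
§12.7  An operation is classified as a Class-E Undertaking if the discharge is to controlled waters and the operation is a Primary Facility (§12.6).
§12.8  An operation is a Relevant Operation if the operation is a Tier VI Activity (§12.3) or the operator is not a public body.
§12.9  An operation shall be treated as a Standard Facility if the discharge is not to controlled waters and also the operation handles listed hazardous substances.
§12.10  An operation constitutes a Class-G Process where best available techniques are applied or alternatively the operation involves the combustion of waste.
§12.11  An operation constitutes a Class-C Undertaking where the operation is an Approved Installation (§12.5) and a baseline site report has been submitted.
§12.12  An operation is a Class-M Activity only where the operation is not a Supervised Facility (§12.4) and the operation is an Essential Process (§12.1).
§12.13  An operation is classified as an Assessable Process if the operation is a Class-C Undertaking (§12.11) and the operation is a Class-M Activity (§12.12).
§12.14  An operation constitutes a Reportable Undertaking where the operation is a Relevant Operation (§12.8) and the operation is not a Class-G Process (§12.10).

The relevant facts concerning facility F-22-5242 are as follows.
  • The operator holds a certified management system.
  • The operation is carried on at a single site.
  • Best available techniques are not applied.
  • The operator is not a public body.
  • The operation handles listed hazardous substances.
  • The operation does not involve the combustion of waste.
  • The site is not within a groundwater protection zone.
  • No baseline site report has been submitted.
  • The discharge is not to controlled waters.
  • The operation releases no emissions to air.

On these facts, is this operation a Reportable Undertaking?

§12.3 — Tier VI Activity: [the site is within a groundwater protection zone? no] AND [the operation involves the combustion of waste? no] → not satisfied.
§12.8 — Relevant Operation: [Tier VI Activity (§12.3)? no] OR [the operator is not a public body? yes] → satisfied.
§12.10 — Class-G Process: [best available techniques are applied? no] OR [the operation involves the combustion of waste? no] → not satisfied.
§12.14 — Reportable Undertaking: [Relevant Operation (§12.8)? yes] AND [not a Class-G Process (§12.10)? yes] → satisfied.

Yes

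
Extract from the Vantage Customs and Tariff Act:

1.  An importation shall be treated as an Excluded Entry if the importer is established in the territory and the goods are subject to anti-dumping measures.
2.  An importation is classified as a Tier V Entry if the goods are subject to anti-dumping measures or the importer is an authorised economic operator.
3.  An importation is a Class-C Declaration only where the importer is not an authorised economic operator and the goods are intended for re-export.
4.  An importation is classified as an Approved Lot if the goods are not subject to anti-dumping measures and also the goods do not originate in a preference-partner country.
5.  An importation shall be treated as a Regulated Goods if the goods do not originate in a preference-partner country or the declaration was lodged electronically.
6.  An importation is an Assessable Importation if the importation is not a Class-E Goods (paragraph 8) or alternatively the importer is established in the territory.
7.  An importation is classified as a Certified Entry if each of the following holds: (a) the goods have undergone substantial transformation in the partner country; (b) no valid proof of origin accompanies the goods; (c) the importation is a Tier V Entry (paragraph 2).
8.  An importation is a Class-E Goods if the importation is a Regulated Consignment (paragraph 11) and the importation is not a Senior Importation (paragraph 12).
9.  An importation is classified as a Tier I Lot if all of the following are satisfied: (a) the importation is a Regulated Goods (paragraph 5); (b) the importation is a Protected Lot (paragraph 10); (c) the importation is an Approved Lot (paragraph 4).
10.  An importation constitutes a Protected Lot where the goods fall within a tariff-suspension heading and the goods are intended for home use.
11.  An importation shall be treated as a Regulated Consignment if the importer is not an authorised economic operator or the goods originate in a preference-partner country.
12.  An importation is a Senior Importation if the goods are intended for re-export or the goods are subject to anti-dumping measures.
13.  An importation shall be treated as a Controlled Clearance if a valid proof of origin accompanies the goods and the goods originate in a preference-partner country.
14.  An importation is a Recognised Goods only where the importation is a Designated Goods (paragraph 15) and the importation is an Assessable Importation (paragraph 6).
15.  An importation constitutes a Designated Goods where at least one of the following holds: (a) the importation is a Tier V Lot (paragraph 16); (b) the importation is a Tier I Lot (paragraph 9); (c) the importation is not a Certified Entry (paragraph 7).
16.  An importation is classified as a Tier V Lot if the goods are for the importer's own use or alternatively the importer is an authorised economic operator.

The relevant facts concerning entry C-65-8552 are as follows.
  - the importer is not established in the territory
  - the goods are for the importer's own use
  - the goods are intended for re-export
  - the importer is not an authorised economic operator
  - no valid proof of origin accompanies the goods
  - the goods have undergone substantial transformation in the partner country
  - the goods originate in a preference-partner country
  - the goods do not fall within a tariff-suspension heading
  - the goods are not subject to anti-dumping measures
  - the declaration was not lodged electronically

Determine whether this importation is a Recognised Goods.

Under paragraph 16: the goods are for the importer's own use? yes; or the importer is an authorised economic operator? no. So the importation is a Tier V Lot.
Under paragraph 5: the goods do not originate in a preference-partner country? no; or the declaration was lodged electronically? no. So the importation is not a Regulated Goods.
Under paragraph 10: the goods fall within a tariff-suspension heading? no; and the goods are intended for home use? no. So the importation is not a Protected Lot.
Under paragraph 4: the goods are not subject to anti-dumping measures? yes; and the goods do not originate in a preference-partner country? no. So the importation is not an Approved Lot.
Under paragraph 9: Regulated Goods (paragraph 5)? no; and Protected Lot (paragraph 10)? no; and Approved Lot (paragraph 4)? no. So the importation is not a Tier I Lot.
Under paragraph 2: the goods are subject to anti-dumping measures? no; or the importer is an authorised economic operator? no. So the importation is not a Tier V Entry.
Under paragraph 7: the goods have undergone substantial transformation in the partner country? yes; and no valid proof of origin accompanies the goods? yes; and Tier V Entry (paragraph 2)? no. So the importation is not a Certified Entry.
Under paragraph 15: Tier V Lot (paragraph 16)? yes; or Tier I Lot (paragraph 9)? no; or not a Certified Entry (paragraph 7)? yes. So the importation is a Designated Goods.
Under paragraph 11: the importer is not an authorised economic operator? yes; or the goods originate in a preference-partner country? yes. So the importation is a Regulated Consignment.
Under paragraph 12: the goods are intended for re-export? yes; or the goods are subject to anti-dumping measures? no. So the importation is a Senior Importation.
Under paragraph 8: Regulated Consignment (paragraph 11)? yes; and not a Senior Importation (paragraph 12)? no. So the importation is not a Class-E Goods.
Under paragraph 6: not a Class-E Goods (paragraph 8)? yes; or the importer is established in the territory? no. So the importation is an Assessable Importation.
Under paragraph 14: Designated Goods (paragraph 15)? yes; and Assessable Importation (paragraph 6)? yes. So the importation is a Recognised Goods.

Yes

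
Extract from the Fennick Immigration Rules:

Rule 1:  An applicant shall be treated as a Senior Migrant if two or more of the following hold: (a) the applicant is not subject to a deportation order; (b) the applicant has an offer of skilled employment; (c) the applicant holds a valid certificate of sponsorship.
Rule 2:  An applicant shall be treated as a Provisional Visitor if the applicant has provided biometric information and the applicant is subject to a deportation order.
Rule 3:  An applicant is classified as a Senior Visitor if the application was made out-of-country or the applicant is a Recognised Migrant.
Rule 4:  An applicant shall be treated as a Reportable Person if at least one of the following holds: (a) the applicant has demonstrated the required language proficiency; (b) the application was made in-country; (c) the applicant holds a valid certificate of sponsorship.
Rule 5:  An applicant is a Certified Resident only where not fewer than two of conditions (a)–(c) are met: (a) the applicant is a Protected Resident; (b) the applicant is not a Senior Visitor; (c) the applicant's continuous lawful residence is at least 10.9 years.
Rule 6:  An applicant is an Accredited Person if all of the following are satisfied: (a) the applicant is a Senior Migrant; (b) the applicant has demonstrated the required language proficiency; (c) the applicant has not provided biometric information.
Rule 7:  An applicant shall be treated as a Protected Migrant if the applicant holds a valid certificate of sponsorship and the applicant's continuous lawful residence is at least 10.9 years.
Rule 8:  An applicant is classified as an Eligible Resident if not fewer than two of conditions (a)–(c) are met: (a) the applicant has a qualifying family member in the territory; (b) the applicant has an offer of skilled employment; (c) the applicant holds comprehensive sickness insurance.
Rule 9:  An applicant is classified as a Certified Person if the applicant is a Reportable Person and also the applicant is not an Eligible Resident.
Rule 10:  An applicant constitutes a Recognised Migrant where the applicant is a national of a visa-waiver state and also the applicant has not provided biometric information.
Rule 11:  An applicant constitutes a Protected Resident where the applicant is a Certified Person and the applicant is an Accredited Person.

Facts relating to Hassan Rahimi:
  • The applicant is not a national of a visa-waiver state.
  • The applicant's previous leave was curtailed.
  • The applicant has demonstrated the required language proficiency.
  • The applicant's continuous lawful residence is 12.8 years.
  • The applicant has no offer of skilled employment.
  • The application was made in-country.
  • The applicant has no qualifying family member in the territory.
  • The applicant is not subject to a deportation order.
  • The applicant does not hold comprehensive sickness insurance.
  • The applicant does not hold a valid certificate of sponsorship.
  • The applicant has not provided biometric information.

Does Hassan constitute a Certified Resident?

Yes

rule 4 — Reportable Person: [the applicant has demonstrated the required language proficiency? yes] OR [the application was made in-country? yes] OR [the applicant holds a valid certificate of sponsorship? no] → satisfied.
rule 8 — Eligible Resident: the applicant has a qualifying family member in the territory? no; the applicant has an offer of skilled employment? no; the applicant holds comprehensive sickness insurance? no — 0 of 3 hold (need ≥2) → not satisfied.
rule 9 — Certified Person: [Reportable Person (rule 4)? yes] AND [not an Eligible Resident (rule 8)? yes] → satisfied.
rule 1 — Senior Migrant: the applicant is not subject to a deportation order? yes; the applicant has an offer of skilled employment? no; the applicant holds a valid certificate of sponsorship? no — 1 of 3 hold (need ≥2) → not satisfied.
rule 6 — Accredited Person: [Senior Migrant (rule 1)? no] AND [the applicant has demonstrated the required language proficiency? yes] AND [the applicant has not provided biometric information? yes] → not satisfied.
rule 11 — Protected Resident: [Certified Person (rule 9)? yes] AND [Accredited Person (rule 6)? no] → not satisfied.
rule 10 — Recognised Migrant: [the applicant is a national of a visa-waiver state? no] AND [the applicant has not provided biometric information? yes] → not satisfied.
rule 3 — Senior Visitor: [the application was made out-of-country? no] OR [Recognised Migrant (rule 10)? no] → not satisfied.
rule 5 — Certified Resident: Protected Resident (rule 11)? no; not a Senior Visitor (rule 3)? yes; applicant's continuous lawful residence: 12.8 years ≥ 10.9 years? yes — 2 of 3 hold (need ≥2) → satisfied.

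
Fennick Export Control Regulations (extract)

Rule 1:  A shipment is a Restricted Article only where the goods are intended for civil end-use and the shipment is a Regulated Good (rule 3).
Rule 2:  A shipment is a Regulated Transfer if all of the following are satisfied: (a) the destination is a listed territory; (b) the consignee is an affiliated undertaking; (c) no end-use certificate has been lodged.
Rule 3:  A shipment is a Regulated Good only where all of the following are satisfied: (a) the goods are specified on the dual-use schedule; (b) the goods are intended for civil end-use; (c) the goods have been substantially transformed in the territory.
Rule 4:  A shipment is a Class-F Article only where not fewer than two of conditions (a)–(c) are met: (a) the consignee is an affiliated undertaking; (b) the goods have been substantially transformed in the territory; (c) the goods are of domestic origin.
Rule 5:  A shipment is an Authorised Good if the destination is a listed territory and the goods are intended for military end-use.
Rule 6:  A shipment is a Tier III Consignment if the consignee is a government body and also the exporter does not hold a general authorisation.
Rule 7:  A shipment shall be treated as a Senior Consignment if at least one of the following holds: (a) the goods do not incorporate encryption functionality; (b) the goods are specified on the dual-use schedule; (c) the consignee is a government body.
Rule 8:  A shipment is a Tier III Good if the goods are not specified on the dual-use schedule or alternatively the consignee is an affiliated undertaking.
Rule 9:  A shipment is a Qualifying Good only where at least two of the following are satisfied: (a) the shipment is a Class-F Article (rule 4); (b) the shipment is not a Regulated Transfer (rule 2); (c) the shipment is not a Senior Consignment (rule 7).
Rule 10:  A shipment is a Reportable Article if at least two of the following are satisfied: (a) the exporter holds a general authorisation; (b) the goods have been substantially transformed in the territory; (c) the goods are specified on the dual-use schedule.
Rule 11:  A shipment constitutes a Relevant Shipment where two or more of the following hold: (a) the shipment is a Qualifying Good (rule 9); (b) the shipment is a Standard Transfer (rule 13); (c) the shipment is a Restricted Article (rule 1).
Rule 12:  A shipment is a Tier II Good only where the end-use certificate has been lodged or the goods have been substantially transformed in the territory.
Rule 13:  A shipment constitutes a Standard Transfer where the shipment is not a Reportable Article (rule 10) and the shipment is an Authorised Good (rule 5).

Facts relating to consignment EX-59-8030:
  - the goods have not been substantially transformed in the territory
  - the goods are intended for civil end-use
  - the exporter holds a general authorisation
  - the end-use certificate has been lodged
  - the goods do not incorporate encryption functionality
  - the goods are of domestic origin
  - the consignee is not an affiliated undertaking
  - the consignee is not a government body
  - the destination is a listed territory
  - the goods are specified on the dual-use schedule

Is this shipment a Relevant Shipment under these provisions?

rule 4 — Class-F Article: the consignee is an affiliated undertaking? no; the goods have been substantially transformed in the territory? no; the goods are of domestic origin? yes — 1 of 3 hold (need ≥2) → not satisfied.
rule 2 — Regulated Transfer: [the destination is a listed territory? yes] AND [the consignee is an affiliated undertaking? no] AND [no end-use certificate has been lodged? no] → not satisfied.
rule 7 — Senior Consignment: [the goods do not incorporate encryption functionality? yes] OR [the goods are specified on the dual-use schedule? yes] OR [the consignee is a government body? no] → satisfied.
rule 9 — Qualifying Good: Class-F Article (rule 4)? no; not a Regulated Transfer (rule 2)? yes; not a Senior Consignment (rule 7)? no — 1 of 3 hold (need ≥2) → not satisfied.
rule 10 — Reportable Article: the exporter holds a general authorisation? yes; the goods have been substantially transformed in the territory? no; the goods are specified on the dual-use schedule? yes — 2 of 3 hold (need ≥2) → satisfied.
rule 5 — Authorised Good: [the destination is a listed territory? yes] AND [the goods are intended for military end-use? no] → not satisfied.
rule 13 — Standard Transfer: [not a Reportable Article (rule 10)? no] AND [Authorised Good (rule 5)? no] → not satisfied.
rule 3 — Regulated Good: [the goods are specified on the dual-use schedule? yes] AND [the goods are intended for civil end-use? yes] AND [the goods have been substantially transformed in the territory? no] → not satisfied.
rule 1 — Restricted Article: [the goods are intended for civil end-use? yes] AND [Regulated Good (rule 3)? no] → not satisfied.
rule 11 — Relevant Shipment: Qualifying Good (rule 9)? no; Standard Transfer (rule 13)? no; Restricted Article (rule 1)? no — 0 of 3 hold (need ≥2) → not satisfied.

No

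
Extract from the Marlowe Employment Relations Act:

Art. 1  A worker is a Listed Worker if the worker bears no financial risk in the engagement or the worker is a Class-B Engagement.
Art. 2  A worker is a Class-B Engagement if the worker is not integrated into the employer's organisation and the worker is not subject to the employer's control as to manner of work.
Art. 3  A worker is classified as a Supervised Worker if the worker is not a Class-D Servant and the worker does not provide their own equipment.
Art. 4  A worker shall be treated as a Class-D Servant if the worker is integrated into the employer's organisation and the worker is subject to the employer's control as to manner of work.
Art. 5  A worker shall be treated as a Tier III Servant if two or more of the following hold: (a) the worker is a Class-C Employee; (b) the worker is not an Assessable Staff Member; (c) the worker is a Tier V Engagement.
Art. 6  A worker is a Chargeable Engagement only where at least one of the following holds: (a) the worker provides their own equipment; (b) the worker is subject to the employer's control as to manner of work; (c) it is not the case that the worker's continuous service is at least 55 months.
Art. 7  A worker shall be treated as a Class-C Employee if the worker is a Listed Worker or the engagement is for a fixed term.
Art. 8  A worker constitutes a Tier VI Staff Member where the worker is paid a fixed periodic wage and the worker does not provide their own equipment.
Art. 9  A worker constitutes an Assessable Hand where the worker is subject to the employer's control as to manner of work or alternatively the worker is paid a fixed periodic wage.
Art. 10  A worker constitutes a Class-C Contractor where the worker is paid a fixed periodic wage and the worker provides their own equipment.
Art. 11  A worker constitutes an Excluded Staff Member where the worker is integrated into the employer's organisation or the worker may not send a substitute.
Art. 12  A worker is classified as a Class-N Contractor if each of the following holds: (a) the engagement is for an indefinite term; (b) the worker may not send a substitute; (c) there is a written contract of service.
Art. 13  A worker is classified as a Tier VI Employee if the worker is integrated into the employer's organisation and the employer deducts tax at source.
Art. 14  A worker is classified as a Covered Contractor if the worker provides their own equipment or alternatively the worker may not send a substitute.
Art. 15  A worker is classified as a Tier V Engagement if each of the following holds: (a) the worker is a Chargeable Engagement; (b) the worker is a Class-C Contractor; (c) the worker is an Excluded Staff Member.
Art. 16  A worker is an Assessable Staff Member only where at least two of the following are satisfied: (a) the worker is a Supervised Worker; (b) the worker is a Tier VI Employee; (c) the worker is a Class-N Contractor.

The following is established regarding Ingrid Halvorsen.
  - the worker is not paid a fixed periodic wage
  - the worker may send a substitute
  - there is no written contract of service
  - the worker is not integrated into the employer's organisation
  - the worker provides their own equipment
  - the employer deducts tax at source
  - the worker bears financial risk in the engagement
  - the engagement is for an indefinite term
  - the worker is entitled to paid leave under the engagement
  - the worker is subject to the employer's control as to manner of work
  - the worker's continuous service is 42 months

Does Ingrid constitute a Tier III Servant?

No

article 2 — Class-B Engagement: [the worker is not integrated into the employer's organisation? yes] AND [the worker is not subject to the employer's control as to manner of work? no] → not satisfied.
article 1 — Listed Worker: [the worker bears no financial risk in the engagement? no] OR [Class-B Engagement (article 2)? no] → not satisfied.
article 7 — Class-C Employee: [Listed Worker (article 1)? no] OR [the engagement is for a fixed term? no] → not satisfied.
article 4 — Class-D Servant: [the worker is integrated into the employer's organisation? no] AND [the worker is subject to the employer's control as to manner of work? yes] → not satisfied.
article 3 — Supervised Worker: [not a Class-D Servant (article 4)? yes] AND [the worker does not provide their own equipment? no] → not satisfied.
article 13 — Tier VI Employee: [the worker is integrated into the employer's organisation? no] AND [the employer deducts tax at source? yes] → not satisfied.
article 12 — Class-N Contractor: [the engagement is for an indefinite term? yes] AND [the worker may not send a substitute? no] AND [there is a written contract of service? no] → not satisfied.
article 16 — Assessable Staff Member: Supervised Worker (article 3)? no; Tier VI Employee (article 13)? no; Class-N Contractor (article 12)? no — 0 of 3 hold (need ≥2) → not satisfied.
article 6 — Chargeable Engagement: [the worker provides their own equipment? yes] OR [the worker is subject to the employer's control as to manner of work? yes] OR [worker's continuous service: 42 months ≥ 55 months? no, so negated condition yes] → satisfied.
article 10 — Class-C Contractor: [the worker is paid a fixed periodic wage? no] AND [the worker provides their own equipment? yes] → not satisfied.
article 11 — Excluded Staff Member: [the worker is integrated into the employer's organisation? no] OR [the worker may not send a substitute? no] → not satisfied.
article 15 — Tier V Engagement: [Chargeable Engagement (article 6)? yes] AND [Class-C Contractor (article 10)? no] AND [Excluded Staff Member (article 11)? no] → not satisfied.
article 5 — Tier III Servant: Class-C Employee (article 7)? no; not an Assessable Staff Member (article 16)? yes; Tier V Engagement (article 15)? no — 1 of 3 hold (need ≥2) → not satisfied.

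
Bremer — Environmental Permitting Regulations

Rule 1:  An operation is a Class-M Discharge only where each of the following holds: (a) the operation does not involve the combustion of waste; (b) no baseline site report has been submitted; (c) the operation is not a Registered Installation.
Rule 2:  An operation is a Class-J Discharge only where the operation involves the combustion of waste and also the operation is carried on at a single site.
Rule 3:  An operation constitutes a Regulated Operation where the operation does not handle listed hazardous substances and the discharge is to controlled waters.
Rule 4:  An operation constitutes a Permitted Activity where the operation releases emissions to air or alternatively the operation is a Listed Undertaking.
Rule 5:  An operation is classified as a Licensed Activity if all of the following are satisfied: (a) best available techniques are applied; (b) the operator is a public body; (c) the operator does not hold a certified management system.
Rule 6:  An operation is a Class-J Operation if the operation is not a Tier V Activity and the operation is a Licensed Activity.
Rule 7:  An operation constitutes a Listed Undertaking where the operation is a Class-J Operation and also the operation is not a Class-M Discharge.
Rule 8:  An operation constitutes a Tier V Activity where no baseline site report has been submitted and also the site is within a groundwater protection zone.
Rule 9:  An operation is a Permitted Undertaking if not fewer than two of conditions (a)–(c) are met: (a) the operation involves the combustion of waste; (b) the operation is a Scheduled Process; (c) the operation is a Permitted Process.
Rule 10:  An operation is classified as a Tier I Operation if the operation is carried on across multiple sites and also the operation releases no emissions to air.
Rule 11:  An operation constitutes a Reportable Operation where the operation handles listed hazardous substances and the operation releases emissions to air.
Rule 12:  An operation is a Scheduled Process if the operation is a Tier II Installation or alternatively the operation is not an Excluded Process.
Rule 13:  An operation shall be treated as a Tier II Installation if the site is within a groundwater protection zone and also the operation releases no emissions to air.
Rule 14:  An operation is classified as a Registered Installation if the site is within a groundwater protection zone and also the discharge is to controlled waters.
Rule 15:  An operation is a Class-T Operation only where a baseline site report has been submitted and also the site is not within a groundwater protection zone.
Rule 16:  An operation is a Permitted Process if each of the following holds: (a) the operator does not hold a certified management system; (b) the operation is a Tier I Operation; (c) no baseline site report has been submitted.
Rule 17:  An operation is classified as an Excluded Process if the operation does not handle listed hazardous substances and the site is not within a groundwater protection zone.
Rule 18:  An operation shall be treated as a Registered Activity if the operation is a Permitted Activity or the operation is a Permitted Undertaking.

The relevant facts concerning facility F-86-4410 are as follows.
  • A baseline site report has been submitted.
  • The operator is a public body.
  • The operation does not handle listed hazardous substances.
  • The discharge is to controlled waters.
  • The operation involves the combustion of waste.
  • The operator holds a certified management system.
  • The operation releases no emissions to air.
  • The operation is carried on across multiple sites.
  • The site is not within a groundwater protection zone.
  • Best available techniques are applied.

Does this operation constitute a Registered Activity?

rule 8 — Tier V Activity: [no baseline site report has been submitted? no] AND [the site is within a groundwater protection zone? no] → not satisfied.
rule 5 — Licensed Activity: [best available techniques are applied? yes] AND [the operator is a public body? yes] AND [the operator does not hold a certified management system? no] → not satisfied.
rule 6 — Class-J Operation: [not a Tier V Activity (rule 8)? yes] AND [Licensed Activity (rule 5)? no] → not satisfied.
rule 14 — Registered Installation: [the site is within a groundwater protection zone? no] AND [the discharge is to controlled waters? yes] → not satisfied.
rule 1 — Class-M Discharge: [the operation does not involve the combustion of waste? no] AND [no baseline site report has been submitted? no] AND [not a Registered Installation (rule 14)? yes] → not satisfied.
rule 7 — Listed Undertaking: [Class-J Operation (rule 6)? no] AND [not a Class-M Discharge (rule 1)? yes] → not satisfied.
rule 4 — Permitted Activity: [the operation releases emissions to air? no] OR [Listed Undertaking (rule 7)? no] → not satisfied.
rule 13 — Tier II Installation: [the site is within a groundwater protection zone? no] AND [the operation releases no emissions to air? yes] → not satisfied.
rule 17 — Excluded Process: [the operation does not handle listed hazardous substances? yes] AND [the site is not within a groundwater protection zone? yes] → satisfied.
rule 12 — Scheduled Process: [Tier II Installation (rule 13)? no] OR [not an Excluded Process (rule 17)? no] → not satisfied.
rule 10 — Tier I Operation: [the operation is carried on across multiple sites? yes] AND [the operation releases no emissions to air? yes] → satisfied.
rule 16 — Permitted Process: [the operator does not hold a certified management system? no] AND [Tier I Operation (rule 10)? yes] AND [no baseline site report has been submitted? no] → not satisfied.
rule 9 — Permitted Undertaking: the operation involves the combustion of waste? yes; Scheduled Process (rule 12)? no; Permitted Process (rule 16)? no — 1 of 3 hold (need ≥2) → not satisfied.
rule 18 — Registered Activity: [Permitted Activity (rule 4)? no] OR [Permitted Undertaking (rule 9)? no] → not satisfied.

No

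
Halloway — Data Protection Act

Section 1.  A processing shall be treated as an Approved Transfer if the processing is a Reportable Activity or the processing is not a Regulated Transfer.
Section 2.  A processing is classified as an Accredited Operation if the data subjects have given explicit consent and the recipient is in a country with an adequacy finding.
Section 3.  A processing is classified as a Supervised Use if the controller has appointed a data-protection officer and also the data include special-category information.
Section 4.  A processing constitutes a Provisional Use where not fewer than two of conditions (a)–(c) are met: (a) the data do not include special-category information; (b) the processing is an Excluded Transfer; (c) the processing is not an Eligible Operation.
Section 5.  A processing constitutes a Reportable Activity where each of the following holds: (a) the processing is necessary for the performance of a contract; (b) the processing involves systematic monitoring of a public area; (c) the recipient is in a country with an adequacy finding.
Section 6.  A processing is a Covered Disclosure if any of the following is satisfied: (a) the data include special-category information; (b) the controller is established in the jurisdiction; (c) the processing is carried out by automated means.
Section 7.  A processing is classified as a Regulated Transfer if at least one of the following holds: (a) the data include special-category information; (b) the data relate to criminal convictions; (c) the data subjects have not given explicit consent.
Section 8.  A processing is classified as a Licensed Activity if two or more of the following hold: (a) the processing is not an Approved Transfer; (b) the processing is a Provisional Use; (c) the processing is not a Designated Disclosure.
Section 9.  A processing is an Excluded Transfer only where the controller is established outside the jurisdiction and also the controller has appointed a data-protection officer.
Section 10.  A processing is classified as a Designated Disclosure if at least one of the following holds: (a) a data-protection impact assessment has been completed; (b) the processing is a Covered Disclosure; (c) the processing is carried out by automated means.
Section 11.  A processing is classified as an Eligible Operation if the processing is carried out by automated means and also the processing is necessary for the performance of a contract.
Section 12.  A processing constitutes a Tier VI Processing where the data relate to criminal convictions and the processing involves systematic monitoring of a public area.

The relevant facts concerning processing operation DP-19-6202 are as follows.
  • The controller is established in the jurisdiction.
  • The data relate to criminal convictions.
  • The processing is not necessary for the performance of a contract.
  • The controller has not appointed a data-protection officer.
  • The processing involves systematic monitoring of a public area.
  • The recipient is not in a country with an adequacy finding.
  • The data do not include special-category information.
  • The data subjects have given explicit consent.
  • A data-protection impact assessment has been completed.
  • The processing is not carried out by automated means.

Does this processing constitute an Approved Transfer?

No

Under section 5: the processing is necessary for the performance of a contract? no; and the processing involves systematic monitoring of a public area? yes; and the recipient is in a country with an adequacy finding? no. So the processing is not a Reportable Activity.
Under section 7: the data include special-category information? no; or the data relate to criminal convictions? yes; or the data subjects have not given explicit consent? no. So the processing is a Regulated Transfer.
Under section 1: Reportable Activity (section 5)? no; or not a Regulated Transfer (section 7)? no. So the processing is not an Approved Transfer.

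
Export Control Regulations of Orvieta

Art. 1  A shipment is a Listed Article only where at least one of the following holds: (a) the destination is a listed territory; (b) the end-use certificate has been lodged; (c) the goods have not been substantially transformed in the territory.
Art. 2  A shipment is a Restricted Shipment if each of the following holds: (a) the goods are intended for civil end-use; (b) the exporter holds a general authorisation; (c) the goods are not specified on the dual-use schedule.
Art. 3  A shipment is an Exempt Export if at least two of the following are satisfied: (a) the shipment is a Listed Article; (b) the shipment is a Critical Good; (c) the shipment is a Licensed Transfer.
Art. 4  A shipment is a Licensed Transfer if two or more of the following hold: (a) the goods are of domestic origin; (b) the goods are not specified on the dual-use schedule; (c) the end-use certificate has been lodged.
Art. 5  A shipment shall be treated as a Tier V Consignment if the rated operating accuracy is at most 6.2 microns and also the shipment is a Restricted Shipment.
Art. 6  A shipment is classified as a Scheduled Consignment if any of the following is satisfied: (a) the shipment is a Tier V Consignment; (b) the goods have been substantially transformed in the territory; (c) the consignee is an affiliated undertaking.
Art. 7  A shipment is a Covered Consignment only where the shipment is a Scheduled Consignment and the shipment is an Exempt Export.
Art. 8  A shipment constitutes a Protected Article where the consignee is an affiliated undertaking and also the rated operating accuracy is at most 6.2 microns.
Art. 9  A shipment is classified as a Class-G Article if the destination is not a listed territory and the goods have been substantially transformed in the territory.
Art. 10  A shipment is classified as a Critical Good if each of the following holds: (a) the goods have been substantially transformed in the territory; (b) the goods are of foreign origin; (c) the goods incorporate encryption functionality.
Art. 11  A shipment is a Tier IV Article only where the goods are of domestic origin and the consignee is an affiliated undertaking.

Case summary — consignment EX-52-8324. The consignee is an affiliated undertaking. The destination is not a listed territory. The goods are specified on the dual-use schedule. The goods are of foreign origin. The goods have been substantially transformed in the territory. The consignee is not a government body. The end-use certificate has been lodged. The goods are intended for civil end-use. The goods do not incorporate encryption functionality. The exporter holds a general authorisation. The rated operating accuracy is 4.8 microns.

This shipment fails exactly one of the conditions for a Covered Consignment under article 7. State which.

article 2 — Restricted Shipment: [the goods are intended for civil end-use? yes] AND [the exporter holds a general authorisation? yes] AND [the goods are not specified on the dual-use schedule? no] → not satisfied.
article 5 — Tier V Consignment: [rated operating accuracy: 4.8 microns ≤ 6.2 microns? yes] AND [Restricted Shipment (article 2)? no] → not satisfied.
article 6 — Scheduled Consignment: [Tier V Consignment (article 5)? no] OR [the goods have been substantially transformed in the territory? yes] OR [the consignee is an affiliated undertaking? yes] → satisfied.
article 1 — Listed Article: [the destination is a listed territory? no] OR [the end-use certificate has been lodged? yes] OR [the goods have not been substantially transformed in the territory? no] → satisfied.
article 10 — Critical Good: [the goods have been substantially transformed in the territory? yes] AND [the goods are of foreign origin? yes] AND [the goods incorporate encryption functionality? no] → not satisfied.
article 4 — Licensed Transfer: the goods are of domestic origin? no; the goods are not specified on the dual-use schedule? no; the end-use certificate has been lodged? yes — 1 of 3 hold (need ≥2) → not satisfied.
article 3 — Exempt Export: Listed Article (article 1)? yes; Critical Good (article 10)? no; Licensed Transfer (article 4)? no — 1 of 3 hold (need ≥2) → not satisfied.
article 7 — Covered Consignment: [Scheduled Consignment (article 6)? yes] AND [Exempt Export (article 3)? no] → not satisfied.

Exempt Export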